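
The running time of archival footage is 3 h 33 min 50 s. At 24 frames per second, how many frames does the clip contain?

307920 frames

3 h 33 min 50 s = 12830 s.
Frames = 12830 × 24 = 307920.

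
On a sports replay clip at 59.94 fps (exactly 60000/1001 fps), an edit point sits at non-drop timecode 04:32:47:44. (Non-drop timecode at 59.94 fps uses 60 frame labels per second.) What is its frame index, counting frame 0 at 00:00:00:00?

frame 982064

Total seconds to the label: (4 × 3600 + 32 × 60 + 47) = 16367.
Frame index = 16367 × 60 + 44 = 982064.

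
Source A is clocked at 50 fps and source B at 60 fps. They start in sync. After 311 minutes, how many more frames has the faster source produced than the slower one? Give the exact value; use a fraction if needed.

186600 frames

311 min = 18660 s.
A emits 50 × 18660 = 933000 frames; B emits 60 × 18660 = 1119600.
Difference = 186600 frames; B is ahead of A.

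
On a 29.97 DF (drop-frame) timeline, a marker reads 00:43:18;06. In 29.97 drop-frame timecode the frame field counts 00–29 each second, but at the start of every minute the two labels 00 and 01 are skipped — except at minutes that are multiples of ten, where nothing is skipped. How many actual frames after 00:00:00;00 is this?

77868

Complete 10-minute blocks: 4, each 17982 frames → 71928.
Remaining 3 whole minutes in the current block: 1800 + 2 × 1798 = 5396 frames.
Within the current minute: 18 × 30 + 6 − 2 = 544 (labels ;00/;01 skipped at this minute). Total = 71928 + 5396 + 544 = 77868.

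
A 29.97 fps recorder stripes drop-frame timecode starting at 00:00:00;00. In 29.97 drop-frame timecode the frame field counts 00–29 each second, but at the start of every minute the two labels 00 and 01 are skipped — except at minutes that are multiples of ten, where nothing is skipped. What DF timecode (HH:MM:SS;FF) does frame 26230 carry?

Ten DF minutes hold 17982 frames, so frame 26230 lies in block 1 (frames 17982–35963) with 8248 frames into that block.
The block's first minute is 1800 frames and the rest 1798 each; 8248 frames reaches minute 4, so 1 × 18 + 4 × 2 = 26 labels have been skipped so far.
Adding those back, label number 26230 + 26 = 26256 at 30 labels/s is 875 s + 6 f = 0 h 14 min 35 s frame 6, i.e. 00:14:35;06.

00:14:35;06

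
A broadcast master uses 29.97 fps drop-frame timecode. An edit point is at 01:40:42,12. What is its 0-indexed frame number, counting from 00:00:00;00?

As if non-drop at 30 labels/s: (1 × 3600 + 40 × 60 + 42) × 30 + 12 = 181272.
Minute boundaries passed: 100; those not divisible by 10: 100 − 10 = 90; dropped labels = 2 × 90 = 180.
Actual frame index = 181272 − 180 = 181092.

181092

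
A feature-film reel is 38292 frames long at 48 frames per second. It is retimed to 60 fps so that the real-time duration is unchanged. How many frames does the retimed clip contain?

Target frames = source frames × (target rate / source rate) = 38292 × (60)/(48) = 38292 × 5/4 = 47865.

47865 frames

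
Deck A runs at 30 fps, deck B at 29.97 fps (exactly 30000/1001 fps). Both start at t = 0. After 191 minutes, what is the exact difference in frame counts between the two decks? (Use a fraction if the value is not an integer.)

191 min = 11460 s.
A emits 30 × 11460 = 343800 frames; B emits 30000/1001 × 11460 = 343800000/1001.
Difference = 343800/1001 frames (≈ 343.4565); B is behind A.

343800/1001 frames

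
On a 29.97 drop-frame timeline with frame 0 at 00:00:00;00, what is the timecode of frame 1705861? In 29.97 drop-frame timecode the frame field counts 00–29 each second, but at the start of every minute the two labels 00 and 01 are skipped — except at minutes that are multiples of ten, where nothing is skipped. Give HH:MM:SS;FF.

15:48:38;29

Each 10-minute DF block holds 10 × 60 × 30 − 9 × 2 = 17982 frames. 1705861 ÷ 17982 → 94 full blocks, remainder 15553.
Within the partial block the first minute is 1800 frames and each further minute 1798, so 8 further minute boundaries passed. Total skipped labels = 18 × 94 + 2 × 8 = 1708.
Non-drop label index = 1705861 + 1708 = 1707569; at 30 labels/s that is 15:48:38:29, i.e. DF 15:48:38;29.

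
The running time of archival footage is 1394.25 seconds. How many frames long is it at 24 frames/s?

33462 frames

Frames = 1394.25 × 24 = 33462.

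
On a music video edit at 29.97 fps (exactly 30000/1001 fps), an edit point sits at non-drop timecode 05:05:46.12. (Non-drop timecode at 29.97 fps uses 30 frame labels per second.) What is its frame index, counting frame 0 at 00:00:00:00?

550392

Total seconds to the label: (5 × 3600 + 5 × 60 + 46) = 18346.
Frame index = 18346 × 30 + 12 = 550392.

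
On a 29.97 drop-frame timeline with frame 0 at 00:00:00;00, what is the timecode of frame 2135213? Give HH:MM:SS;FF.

19:47:25;01

Ten DF minutes hold 17982 frames, so frame 2135213 lies in block 118 (frames 2121876–2139857) with 13337 frames into that block.
The block's first minute is 1800 frames and the rest 1798 each; 13337 frames reaches minute 7, so 118 × 18 + 7 × 2 = 2138 labels have been skipped so far.
Adding those back, label number 2135213 + 2138 = 2137351 at 30 labels/s is 71245 s + 1 f = 19 h 47 min 25 s frame 1, i.e. 19:47:25;01.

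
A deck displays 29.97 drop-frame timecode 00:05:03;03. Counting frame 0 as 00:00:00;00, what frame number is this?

Complete 10-minute blocks: 0, each 17982 frames → 0.
Remaining 5 whole minutes in the current block: 1800 + 4 × 1798 = 8992 frames.
Within the current minute: 3 × 30 + 3 − 2 = 91 (labels ;00/;01 skipped at this minute). Total = 0 + 8992 + 91 = 9083.

9083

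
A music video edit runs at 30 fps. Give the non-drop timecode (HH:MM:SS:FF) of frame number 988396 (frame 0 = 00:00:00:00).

988396 ÷ 30 = 32946 full seconds, remainder 16 frames.
32946 s = 9 h 9 min 6 s.
Timecode: 09:09:06:16.

09:09:06:16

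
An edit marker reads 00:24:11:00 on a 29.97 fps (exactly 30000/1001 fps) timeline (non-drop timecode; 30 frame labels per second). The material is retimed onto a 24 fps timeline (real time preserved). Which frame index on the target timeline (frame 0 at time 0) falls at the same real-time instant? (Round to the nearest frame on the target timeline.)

Source frame index: (0×3600 + 24×60 + 11) × 30 + 0 = 43530.
Real time: 43530 / (30000/1001) = 1452451/1000 s.
Target frame: (1452451/1000) × (24) = 4357353/125 ≈ 34858.824 → 34859.

frame 34859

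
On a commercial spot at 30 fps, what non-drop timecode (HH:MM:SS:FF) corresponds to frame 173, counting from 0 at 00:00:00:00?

00:00:05:23

173 ÷ 30 = 5 full seconds, remainder 23 frames.
5 s = 0 h 0 min 5 s.
Timecode: 00:00:05:23.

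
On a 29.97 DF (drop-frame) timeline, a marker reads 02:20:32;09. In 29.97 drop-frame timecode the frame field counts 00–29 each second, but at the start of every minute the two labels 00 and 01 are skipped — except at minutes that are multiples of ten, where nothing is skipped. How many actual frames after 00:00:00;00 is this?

252717

Complete 10-minute blocks: 14, each 17982 frames → 251748.
Remaining 0 whole minutes in the current block: 0 frames.
Within the current minute: 32 × 30 + 9 = 969. Total = 251748 + 0 + 969 = 252717.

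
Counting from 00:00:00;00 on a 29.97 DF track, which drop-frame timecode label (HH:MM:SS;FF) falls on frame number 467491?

Each 10-minute DF block holds 10 × 60 × 30 − 9 × 2 = 17982 frames. 467491 ÷ 17982 → 25 full blocks, remainder 17941.
Within the partial block the first minute is 1800 frames and each further minute 1798, so 9 further minute boundaries passed. Total skipped labels = 18 × 25 + 2 × 9 = 468.
Non-drop label index = 467491 + 468 = 467959; at 30 labels/s that is 04:19:58:19, i.e. DF 04:19:58;19.

04:19:58;19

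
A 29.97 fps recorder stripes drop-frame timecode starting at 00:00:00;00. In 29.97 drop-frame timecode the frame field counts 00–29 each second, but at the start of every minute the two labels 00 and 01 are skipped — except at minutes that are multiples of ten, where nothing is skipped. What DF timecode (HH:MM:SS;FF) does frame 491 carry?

Ten DF minutes hold 17982 frames, so frame 491 lies in block 0 (frames 0–17981) with 491 frames into that block.
The block's first minute is 1800 frames and the rest 1798 each; 491 frames reaches minute 0, so 0 × 18 + 0 × 2 = 0 labels have been skipped so far.
Adding those back, label number 491 + 0 = 491 at 30 labels/s is 16 s + 11 f = 0 h 0 min 16 s frame 11, i.e. 00:00:16;11.

00:00:16;11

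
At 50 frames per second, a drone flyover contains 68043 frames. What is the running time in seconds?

1360.86 seconds

Running time = 68043 / (50) = 1360.86 s.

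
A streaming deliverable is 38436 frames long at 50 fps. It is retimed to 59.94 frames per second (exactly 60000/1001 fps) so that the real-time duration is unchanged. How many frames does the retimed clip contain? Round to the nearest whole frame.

46077 frames

Frames at target rate = 38436 × (60000/1001) / (50) = 46123200/1001 ≈ 46077.123.
Nearest whole frame: 46077.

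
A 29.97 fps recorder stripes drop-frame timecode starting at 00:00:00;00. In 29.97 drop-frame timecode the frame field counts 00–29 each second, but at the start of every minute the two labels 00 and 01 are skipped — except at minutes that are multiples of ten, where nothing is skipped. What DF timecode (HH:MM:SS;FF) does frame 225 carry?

00:00:07;15

Ten DF minutes hold 17982 frames, so frame 225 lies in block 0 (frames 0–17981) with 225 frames into that block.
The block's first minute is 1800 frames and the rest 1798 each; 225 frames reaches minute 0, so 0 × 18 + 0 × 2 = 0 labels have been skipped so far.
Adding those back, label number 225 + 0 = 225 at 30 labels/s is 7 s + 15 f = 0 h 0 min 7 s frame 15, i.e. 00:00:07;15.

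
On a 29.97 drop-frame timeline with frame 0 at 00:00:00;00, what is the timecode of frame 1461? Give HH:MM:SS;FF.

Each 10-minute DF block holds 10 × 60 × 30 − 9 × 2 = 17982 frames. 1461 ÷ 17982 → 0 full blocks, remainder 1461.
Within the partial block the first minute is 1800 frames and each further minute 1798, so 0 further minute boundaries passed. Total skipped labels = 18 × 0 + 2 × 0 = 0.
Non-drop label index = 1461 + 0 = 1461; at 30 labels/s that is 00:00:48:21, i.e. DF 00:00:48;21.

00:00:48;21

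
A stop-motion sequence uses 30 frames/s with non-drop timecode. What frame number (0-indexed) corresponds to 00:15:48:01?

Total seconds to the label: (0 × 3600 + 15 × 60 + 48) = 948.
Frame index = 948 × 30 + 1 = 28441.

frame 28441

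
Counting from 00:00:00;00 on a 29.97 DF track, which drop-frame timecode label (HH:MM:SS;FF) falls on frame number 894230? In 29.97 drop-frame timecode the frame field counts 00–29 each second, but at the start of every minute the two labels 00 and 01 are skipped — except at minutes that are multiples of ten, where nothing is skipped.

Each 10-minute DF block holds 10 × 60 × 30 − 9 × 2 = 17982 frames. 894230 ÷ 17982 → 49 full blocks, remainder 13112.
Within the partial block the first minute is 1800 frames and each further minute 1798, so 7 further minute boundaries passed. Total skipped labels = 18 × 49 + 2 × 7 = 896.
Non-drop label index = 894230 + 896 = 895126; at 30 labels/s that is 08:17:17:16, i.e. DF 08:17:17;16.

08:17:17;16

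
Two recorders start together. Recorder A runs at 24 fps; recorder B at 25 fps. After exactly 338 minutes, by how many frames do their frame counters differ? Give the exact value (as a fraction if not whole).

338 min = 20280 s.
A emits 24 × 20280 = 486720 frames; B emits 25 × 20280 = 507000.
Difference = 20280 frames; B is ahead of A.

20280 frames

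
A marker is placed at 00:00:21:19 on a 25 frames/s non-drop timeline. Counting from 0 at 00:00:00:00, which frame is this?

Total seconds to the label: (0 × 3600 + 0 × 60 + 21) = 21.
Frame index = 21 × 25 + 19 = 544.

frame 544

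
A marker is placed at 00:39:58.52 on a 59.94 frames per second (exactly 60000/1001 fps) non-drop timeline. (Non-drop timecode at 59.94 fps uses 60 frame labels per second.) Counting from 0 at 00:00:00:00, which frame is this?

Total seconds to the label: (0 × 3600 + 39 × 60 + 58) = 2398.
Frame index = 2398 × 60 + 52 = 143932.

frame 143932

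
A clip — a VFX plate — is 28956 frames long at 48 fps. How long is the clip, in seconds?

603.25 seconds

Running time = 28956 / (48) = 603.25 s.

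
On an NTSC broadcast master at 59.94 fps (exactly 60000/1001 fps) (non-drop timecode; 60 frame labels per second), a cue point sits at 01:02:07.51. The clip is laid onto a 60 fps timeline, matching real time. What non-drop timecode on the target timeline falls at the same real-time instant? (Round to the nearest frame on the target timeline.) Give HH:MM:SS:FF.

Source frame index: (1×3600 + 2×60 + 7) × 60 + 51 = 223671.
Real time: 223671 / (60000/1001) = 74631557/20000 s.
Target frame: (74631557/20000) × (60) = 223894671/1000 ≈ 223894.671 → 223895.
At 60 labels/s: frame 223895 → 01:02:11:35.

01:02:11:35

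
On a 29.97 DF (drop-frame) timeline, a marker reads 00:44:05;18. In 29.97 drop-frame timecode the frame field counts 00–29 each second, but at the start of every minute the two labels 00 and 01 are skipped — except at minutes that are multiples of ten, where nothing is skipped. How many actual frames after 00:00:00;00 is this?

79288

As if non-drop at 30 labels/s: (0 × 3600 + 44 × 60 + 5) × 30 + 18 = 79368.
Minute boundaries passed: 44; those not divisible by 10: 44 − 4 = 40; dropped labels = 2 × 40 = 80.
Actual frame index = 79368 − 80 = 79288.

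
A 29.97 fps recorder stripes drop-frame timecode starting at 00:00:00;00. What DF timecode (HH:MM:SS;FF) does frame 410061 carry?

Ten DF minutes hold 17982 frames, so frame 410061 lies in block 22 (frames 395604–413585) with 14457 frames into that block.
The block's first minute is 1800 frames and the rest 1798 each; 14457 frames reaches minute 8, so 22 × 18 + 8 × 2 = 412 labels have been skipped so far.
Adding those back, label number 410061 + 412 = 410473 at 30 labels/s is 13682 s + 13 f = 3 h 48 min 2 s frame 13, i.e. 03:48:02;13.

03:48:02;13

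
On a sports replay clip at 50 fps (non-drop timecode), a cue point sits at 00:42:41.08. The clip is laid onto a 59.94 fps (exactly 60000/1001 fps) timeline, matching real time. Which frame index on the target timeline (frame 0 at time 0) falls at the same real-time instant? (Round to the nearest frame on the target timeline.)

Source frame index: (0×3600 + 42×60 + 41) × 50 + 8 = 128058.
Real time: 128058 / (50) = 64029/25 s.
Target frame: (64029/25) × (60000/1001) = 21952800/143 ≈ 153516.084 → 153516.

frame 153516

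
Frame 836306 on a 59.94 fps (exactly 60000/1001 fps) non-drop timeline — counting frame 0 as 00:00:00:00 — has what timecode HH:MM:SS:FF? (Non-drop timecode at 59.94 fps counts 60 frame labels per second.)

03:52:18:26

836306 ÷ 60 = 13938 full seconds, remainder 26 frames.
13938 s = 3 h 52 min 18 s.
Timecode: 03:52:18:26.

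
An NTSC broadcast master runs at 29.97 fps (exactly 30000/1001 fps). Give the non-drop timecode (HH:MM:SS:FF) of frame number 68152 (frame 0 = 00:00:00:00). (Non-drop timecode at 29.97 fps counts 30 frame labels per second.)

00:37:51:22

68152 ÷ 30 = 2271 full seconds, remainder 22 frames.
2271 s = 0 h 37 min 51 s.
Timecode: 00:37:51:22.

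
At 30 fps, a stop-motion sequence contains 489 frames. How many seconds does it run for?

Running time = 489 / (30) = 16.3 s.

16.3 seconds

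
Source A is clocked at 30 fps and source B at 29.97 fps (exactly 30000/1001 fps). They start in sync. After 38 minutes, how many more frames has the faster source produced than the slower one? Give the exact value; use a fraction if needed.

38 min = 2280 s.
A emits 30 × 2280 = 68400 frames; B emits 30000/1001 × 2280 = 68400000/1001.
Difference = 68400/1001 frames (≈ 68.3317); B is behind A.

68400/1001 frames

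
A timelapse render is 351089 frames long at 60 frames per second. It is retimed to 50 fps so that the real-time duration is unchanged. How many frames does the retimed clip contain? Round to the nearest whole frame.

Frames at target rate = 351089 × (50) / (60) = 1755445/6 ≈ 292574.167.
Nearest whole frame: 292574.

292574 frames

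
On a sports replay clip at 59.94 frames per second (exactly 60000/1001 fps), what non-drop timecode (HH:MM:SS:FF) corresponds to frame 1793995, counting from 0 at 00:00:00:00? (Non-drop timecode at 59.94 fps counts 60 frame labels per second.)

1793995 ÷ 60 = 29899 full seconds, remainder 55 frames.
29899 s = 8 h 18 min 19 s.
Timecode: 08:18:19:55.

08:18:19:55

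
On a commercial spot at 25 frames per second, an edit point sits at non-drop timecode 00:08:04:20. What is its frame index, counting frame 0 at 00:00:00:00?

frame 12120

Total seconds to the label: (0 × 3600 + 8 × 60 + 4) = 484.
Frame index = 484 × 25 + 20 = 12120.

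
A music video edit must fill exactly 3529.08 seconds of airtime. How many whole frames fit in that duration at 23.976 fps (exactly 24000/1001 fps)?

Frames = 3529.08 × 24000/1001 = 84697920/1001 ≈ 84613.3067.
Complete frames: 84613.

84613 frames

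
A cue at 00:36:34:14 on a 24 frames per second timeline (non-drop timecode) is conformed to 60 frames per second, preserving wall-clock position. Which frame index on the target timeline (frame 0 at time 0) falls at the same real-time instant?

frame 131675

Source frame index: (0×3600 + 36×60 + 34) × 24 + 14 = 52670.
Real time: 52670 / (24) = 26335/12 s.
Target frame: (26335/12) × (60) = 131675.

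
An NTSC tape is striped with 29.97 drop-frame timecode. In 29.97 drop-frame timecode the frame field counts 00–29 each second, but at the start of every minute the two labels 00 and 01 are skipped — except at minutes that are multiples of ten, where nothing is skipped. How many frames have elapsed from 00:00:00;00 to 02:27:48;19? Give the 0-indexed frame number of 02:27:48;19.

As if non-drop at 30 labels/s: (2 × 3600 + 27 × 60 + 48) × 30 + 19 = 266059.
Minute boundaries passed: 147; those not divisible by 10: 147 − 14 = 133; dropped labels = 2 × 133 = 266.
Actual frame index = 266059 − 266 = 265793.

265793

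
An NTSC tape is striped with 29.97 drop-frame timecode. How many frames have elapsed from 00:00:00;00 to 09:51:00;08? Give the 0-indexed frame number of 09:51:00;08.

As if non-drop at 30 labels/s: (9 × 3600 + 51 × 60 + 0) × 30 + 8 = 1063808.
Minute boundaries passed: 591; those not divisible by 10: 591 − 59 = 532; dropped labels = 2 × 532 = 1064.
Actual frame index = 1063808 − 1064 = 1062744.

1062744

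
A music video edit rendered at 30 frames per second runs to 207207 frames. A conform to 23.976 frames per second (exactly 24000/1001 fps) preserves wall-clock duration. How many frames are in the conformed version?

165600 frames

Target frames = source frames × (target rate / source rate) = 207207 × (24000/1001)/(30) = 207207 × 800/1001 = 165600.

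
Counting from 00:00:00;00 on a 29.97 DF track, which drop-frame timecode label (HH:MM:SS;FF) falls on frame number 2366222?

Each 10-minute DF block holds 10 × 60 × 30 − 9 × 2 = 17982 frames. 2366222 ÷ 17982 → 131 full blocks, remainder 10580.
Within the partial block the first minute is 1800 frames and each further minute 1798, so 5 further minute boundaries passed. Total skipped labels = 18 × 131 + 2 × 5 = 2368.
Non-drop label index = 2366222 + 2368 = 2368590; at 30 labels/s that is 21:55:53:00, i.e. DF 21:55:53;00.

21:55:53;00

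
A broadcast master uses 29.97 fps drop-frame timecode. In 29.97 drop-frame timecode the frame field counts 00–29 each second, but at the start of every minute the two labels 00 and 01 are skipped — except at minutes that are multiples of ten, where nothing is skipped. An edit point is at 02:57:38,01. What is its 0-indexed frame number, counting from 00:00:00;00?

As if non-drop at 30 labels/s: (2 × 3600 + 57 × 60 + 38) × 30 + 1 = 319741.
Minute boundaries passed: 177; those not divisible by 10: 177 − 17 = 160; dropped labels = 2 × 160 = 320.
Actual frame index = 319741 − 320 = 319421.

319421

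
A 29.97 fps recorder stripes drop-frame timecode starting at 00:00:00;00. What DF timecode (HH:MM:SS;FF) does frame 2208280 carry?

Ten DF minutes hold 17982 frames, so frame 2208280 lies in block 122 (frames 2193804–2211785) with 14476 frames into that block.
The block's first minute is 1800 frames and the rest 1798 each; 14476 frames reaches minute 8, so 122 × 18 + 8 × 2 = 2212 labels have been skipped so far.
Adding those back, label number 2208280 + 2212 = 2210492 at 30 labels/s is 73683 s + 2 f = 20 h 28 min 3 s frame 2, i.e. 20:28:03;02.

20:28:03;02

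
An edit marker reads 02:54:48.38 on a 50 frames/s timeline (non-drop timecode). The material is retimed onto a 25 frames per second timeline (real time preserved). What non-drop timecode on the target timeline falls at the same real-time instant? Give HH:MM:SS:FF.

Source frame index: (2×3600 + 54×60 + 48) × 50 + 38 = 524438.
Real time: 524438 / (50) = 262219/25 s.
Target frame: (262219/25) × (25) = 262219.
At 25 labels/s: frame 262219 → 02:54:48:19.

02:54:48:19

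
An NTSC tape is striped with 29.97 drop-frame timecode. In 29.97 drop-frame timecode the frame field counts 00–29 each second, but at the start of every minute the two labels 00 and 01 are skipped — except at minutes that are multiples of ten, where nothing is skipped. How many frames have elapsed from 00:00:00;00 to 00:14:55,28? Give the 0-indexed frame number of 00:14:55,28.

26852

Complete 10-minute blocks: 1, each 17982 frames → 17982.
Remaining 4 whole minutes in the current block: 1800 + 3 × 1798 = 7194 frames.
Within the current minute: 55 × 30 + 28 − 2 = 1676 (labels ;00/;01 skipped at this minute). Total = 17982 + 7194 + 1676 = 26852.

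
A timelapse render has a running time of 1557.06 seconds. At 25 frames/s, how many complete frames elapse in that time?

38926 frames

Frames = 1557.06 × 25 = 77853/2 ≈ 38926.5000.
Complete frames: 38926.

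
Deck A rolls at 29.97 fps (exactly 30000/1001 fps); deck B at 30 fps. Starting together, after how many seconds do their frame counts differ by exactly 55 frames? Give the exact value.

The gap grows by |30 − 30000/1001| = 30/1001 frames per second.
Time for a 55-frame gap: 55 ÷ (30/1001) = 11011/6 s.

11011/6 seconds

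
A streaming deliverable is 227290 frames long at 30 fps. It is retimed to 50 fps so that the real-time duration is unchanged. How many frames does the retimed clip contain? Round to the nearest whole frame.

Frames at target rate = 227290 × (50) / (30) = 1136450/3 ≈ 378816.667.
Nearest whole frame: 378817.

378817 frames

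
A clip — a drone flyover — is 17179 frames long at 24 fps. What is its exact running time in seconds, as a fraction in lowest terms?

Running time = 17179 ÷ (24) = 17179 × 1/24 = 17179/24 s.

17179/24 seconds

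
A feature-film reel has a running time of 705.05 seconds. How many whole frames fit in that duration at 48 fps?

33842 frames

Frames = 705.05 × 48 = 169212/5 ≈ 33842.4000.
Complete frames: 33842.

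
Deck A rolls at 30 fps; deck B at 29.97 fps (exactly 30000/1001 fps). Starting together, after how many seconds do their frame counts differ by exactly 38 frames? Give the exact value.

19019/15 seconds

The gap grows by |30000/1001 − 30| = 30/1001 frames per second.
Time for a 38-frame gap: 38 ÷ (30/1001) = 19019/15 s.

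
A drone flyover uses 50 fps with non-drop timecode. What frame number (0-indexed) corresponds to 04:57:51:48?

Total seconds to the label: (4 × 3600 + 57 × 60 + 51) = 17871.
Frame index = 17871 × 50 + 48 = 893598.

frame 893598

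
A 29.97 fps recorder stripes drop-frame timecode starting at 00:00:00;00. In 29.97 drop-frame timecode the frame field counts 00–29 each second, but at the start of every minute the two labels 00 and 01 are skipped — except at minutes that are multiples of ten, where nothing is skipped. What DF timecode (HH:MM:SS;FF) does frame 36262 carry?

00:20:09;28

Ten DF minutes hold 17982 frames, so frame 36262 lies in block 2 (frames 35964–53945) with 298 frames into that block.
The block's first minute is 1800 frames and the rest 1798 each; 298 frames reaches minute 0, so 2 × 18 + 0 × 2 = 36 labels have been skipped so far.
Adding those back, label number 36262 + 36 = 36298 at 30 labels/s is 1209 s + 28 f = 0 h 20 min 9 s frame 28, i.e. 00:20:09;28.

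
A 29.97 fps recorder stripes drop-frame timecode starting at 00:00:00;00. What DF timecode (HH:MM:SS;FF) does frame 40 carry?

Each 10-minute DF block holds 10 × 60 × 30 − 9 × 2 = 17982 frames. 40 ÷ 17982 → 0 full blocks, remainder 40.
Within the partial block the first minute is 1800 frames and each further minute 1798, so 0 further minute boundaries passed. Total skipped labels = 18 × 0 + 2 × 0 = 0.
Non-drop label index = 40 + 0 = 40; at 30 labels/s that is 00:00:01:10, i.e. DF 00:00:01;10.

00:00:01;10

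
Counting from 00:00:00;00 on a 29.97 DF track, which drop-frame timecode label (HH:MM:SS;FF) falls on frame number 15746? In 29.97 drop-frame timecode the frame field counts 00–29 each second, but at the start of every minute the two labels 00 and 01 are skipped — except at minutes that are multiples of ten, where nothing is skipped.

Ten DF minutes hold 17982 frames, so frame 15746 lies in block 0 (frames 0–17981) with 15746 frames into that block.
The block's first minute is 1800 frames and the rest 1798 each; 15746 frames reaches minute 8, so 0 × 18 + 8 × 2 = 16 labels have been skipped so far.
Adding those back, label number 15746 + 16 = 15762 at 30 labels/s is 525 s + 12 f = 0 h 8 min 45 s frame 12, i.e. 00:08:45;12.

00:08:45;12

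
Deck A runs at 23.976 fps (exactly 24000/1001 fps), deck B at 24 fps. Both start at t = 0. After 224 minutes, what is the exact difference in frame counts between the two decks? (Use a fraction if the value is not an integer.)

224 min = 13440 s.
A emits 24000/1001 × 13440 = 46080000/143 frames; B emits 24 × 13440 = 322560.
Difference = 46080/143 frames (≈ 322.2378); B is ahead of A.

46080/143 frames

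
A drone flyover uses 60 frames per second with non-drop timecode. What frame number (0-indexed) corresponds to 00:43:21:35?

Total seconds to the label: (0 × 3600 + 43 × 60 + 21) = 2601.
Frame index = 2601 × 60 + 35 = 156095.

156095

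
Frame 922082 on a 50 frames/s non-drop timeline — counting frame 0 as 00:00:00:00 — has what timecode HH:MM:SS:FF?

922082 ÷ 50 = 18441 full seconds, remainder 32 frames.
18441 s = 5 h 7 min 21 s.
Timecode: 05:07:21:32.

05:07:21:32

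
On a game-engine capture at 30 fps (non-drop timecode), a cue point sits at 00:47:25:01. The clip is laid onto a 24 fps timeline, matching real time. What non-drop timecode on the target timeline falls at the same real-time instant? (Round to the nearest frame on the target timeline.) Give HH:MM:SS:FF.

00:47:25:01

Source frame index: (0×3600 + 47×60 + 25) × 30 + 1 = 85351.
Real time: 85351 / (30) = 85351/30 s.
Target frame: (85351/30) × (24) = 341404/5 ≈ 68280.800 → 68281.
At 24 labels/s: frame 68281 → 00:47:25:01.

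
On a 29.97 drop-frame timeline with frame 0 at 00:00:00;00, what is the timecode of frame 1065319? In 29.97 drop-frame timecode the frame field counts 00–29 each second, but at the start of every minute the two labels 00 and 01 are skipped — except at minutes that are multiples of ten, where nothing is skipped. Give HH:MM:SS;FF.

Each 10-minute DF block holds 10 × 60 × 30 − 9 × 2 = 17982 frames. 1065319 ÷ 17982 → 59 full blocks, remainder 4381.
Within the partial block the first minute is 1800 frames and each further minute 1798, so 2 further minute boundaries passed. Total skipped labels = 18 × 59 + 2 × 2 = 1066.
Non-drop label index = 1065319 + 1066 = 1066385; at 30 labels/s that is 09:52:26:05, i.e. DF 09:52:26;05.

09:52:26;05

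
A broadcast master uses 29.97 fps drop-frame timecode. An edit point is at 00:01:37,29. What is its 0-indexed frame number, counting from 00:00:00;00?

2937

As if non-drop at 30 labels/s: (0 × 3600 + 1 × 60 + 37) × 30 + 29 = 2939.
Minute boundaries passed: 1; those not divisible by 10: 1 − 0 = 1; dropped labels = 2 × 1 = 2.
Actual frame index = 2939 − 2 = 2937.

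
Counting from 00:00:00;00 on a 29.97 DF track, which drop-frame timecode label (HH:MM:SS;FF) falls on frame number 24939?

00:13:52;03

Each 10-minute DF block holds 10 × 60 × 30 − 9 × 2 = 17982 frames. 24939 ÷ 17982 → 1 full block, remainder 6957.
Within the partial block the first minute is 1800 frames and each further minute 1798, so 3 further minute boundaries passed. Total skipped labels = 18 × 1 + 2 × 3 = 24.
Non-drop label index = 24939 + 24 = 24963; at 30 labels/s that is 00:13:52:03, i.e. DF 00:13:52;03.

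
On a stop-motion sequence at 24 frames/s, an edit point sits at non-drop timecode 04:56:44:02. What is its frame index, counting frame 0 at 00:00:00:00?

Total seconds to the label: (4 × 3600 + 56 × 60 + 44) = 17804.
Frame index = 17804 × 24 + 2 = 427298.

frame 427298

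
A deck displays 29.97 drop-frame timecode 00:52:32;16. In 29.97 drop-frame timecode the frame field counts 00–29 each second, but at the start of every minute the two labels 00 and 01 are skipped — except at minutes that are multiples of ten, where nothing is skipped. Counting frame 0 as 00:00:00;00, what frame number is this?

Complete 10-minute blocks: 5, each 17982 frames → 89910.
Remaining 2 whole minutes in the current block: 1800 + 1 × 1798 = 3598 frames.
Within the current minute: 32 × 30 + 16 − 2 = 974 (labels ;00/;01 skipped at this minute). Total = 89910 + 3598 + 974 = 94482.

94482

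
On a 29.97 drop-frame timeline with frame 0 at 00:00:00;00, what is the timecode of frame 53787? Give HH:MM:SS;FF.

Each 10-minute DF block holds 10 × 60 × 30 − 9 × 2 = 17982 frames. 53787 ÷ 17982 → 2 full blocks, remainder 17823.
Within the partial block the first minute is 1800 frames and each further minute 1798, so 9 further minute boundaries passed. Total skipped labels = 18 × 2 + 2 × 9 = 54.
Non-drop label index = 53787 + 54 = 53841; at 30 labels/s that is 00:29:54:21, i.e. DF 00:29:54;21.

00:29:54;21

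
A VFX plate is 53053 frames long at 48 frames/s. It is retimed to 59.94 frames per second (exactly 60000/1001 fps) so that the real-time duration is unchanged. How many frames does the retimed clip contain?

66250 frames

Target frames = source frames × (target rate / source rate) = 53053 × (60000/1001)/(48) = 53053 × 1250/1001 = 66250.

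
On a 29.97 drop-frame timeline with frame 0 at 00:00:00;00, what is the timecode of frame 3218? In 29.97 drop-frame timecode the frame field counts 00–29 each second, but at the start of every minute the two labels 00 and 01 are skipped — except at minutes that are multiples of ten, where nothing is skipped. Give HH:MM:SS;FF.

Each 10-minute DF block holds 10 × 60 × 30 − 9 × 2 = 17982 frames. 3218 ÷ 17982 → 0 full blocks, remainder 3218.
Within the partial block the first minute is 1800 frames and each further minute 1798, so 1 further minute boundary passed. Total skipped labels = 18 × 0 + 2 × 1 = 2.
Non-drop label index = 3218 + 2 = 3220; at 30 labels/s that is 00:01:47:10, i.e. DF 00:01:47;10.

00:01:47;10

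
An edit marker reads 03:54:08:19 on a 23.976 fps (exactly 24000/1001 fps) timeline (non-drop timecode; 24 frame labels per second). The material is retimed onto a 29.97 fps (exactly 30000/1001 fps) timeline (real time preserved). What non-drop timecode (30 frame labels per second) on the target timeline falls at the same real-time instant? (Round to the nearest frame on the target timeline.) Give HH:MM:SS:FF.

03:54:08:24

Source frame index: (3×3600 + 54×60 + 8) × 24 + 19 = 337171.
Real time: 337171 / (24000/1001) = 337508171/24000 s.
Target frame: (337508171/24000) × (30000/1001) = 1685855/4 ≈ 421463.750 → 421464.
At 30 labels/s: frame 421464 → 03:54:08:24.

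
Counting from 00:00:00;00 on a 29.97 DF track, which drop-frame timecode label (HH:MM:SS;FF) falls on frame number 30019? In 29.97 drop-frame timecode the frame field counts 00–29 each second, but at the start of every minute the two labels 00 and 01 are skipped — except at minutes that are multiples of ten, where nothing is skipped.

00:16:41;19

Ten DF minutes hold 17982 frames, so frame 30019 lies in block 1 (frames 17982–35963) with 12037 frames into that block.
The block's first minute is 1800 frames and the rest 1798 each; 12037 frames reaches minute 6, so 1 × 18 + 6 × 2 = 30 labels have been skipped so far.
Adding those back, label number 30019 + 30 = 30049 at 30 labels/s is 1001 s + 19 f = 0 h 16 min 41 s frame 19, i.e. 00:16:41;19.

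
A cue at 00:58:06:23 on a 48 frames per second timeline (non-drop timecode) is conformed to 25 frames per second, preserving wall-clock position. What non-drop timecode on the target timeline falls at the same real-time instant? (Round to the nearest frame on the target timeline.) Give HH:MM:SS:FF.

00:58:06:12

Source frame index: (0×3600 + 58×60 + 6) × 48 + 23 = 167351.
Real time: 167351 / (48) = 167351/48 s.
Target frame: (167351/48) × (25) = 4183775/48 ≈ 87161.979 → 87162.
At 25 labels/s: frame 87162 → 00:58:06:12.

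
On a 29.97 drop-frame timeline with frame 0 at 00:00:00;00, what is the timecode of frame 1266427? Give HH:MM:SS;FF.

Each 10-minute DF block holds 10 × 60 × 30 − 9 × 2 = 17982 frames. 1266427 ÷ 17982 → 70 full blocks, remainder 7687.
Within the partial block the first minute is 1800 frames and each further minute 1798, so 4 further minute boundaries passed. Total skipped labels = 18 × 70 + 2 × 4 = 1268.
Non-drop label index = 1266427 + 1268 = 1267695; at 30 labels/s that is 11:44:16:15, i.e. DF 11:44:16;15.

11:44:16;15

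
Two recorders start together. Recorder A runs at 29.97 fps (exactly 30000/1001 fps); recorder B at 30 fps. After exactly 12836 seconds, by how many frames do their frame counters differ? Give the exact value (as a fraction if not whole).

A emits 30000/1001 × 12836 = 385080000/1001 frames; B emits 30 × 12836 = 385080.
Difference = 385080/1001 frames (≈ 384.6953); B is ahead of A.

385080/1001 frames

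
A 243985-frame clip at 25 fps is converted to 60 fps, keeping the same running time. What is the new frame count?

585564 frames

Target frames = source frames × (target rate / source rate) = 243985 × (60)/(25) = 243985 × 12/5 = 585564.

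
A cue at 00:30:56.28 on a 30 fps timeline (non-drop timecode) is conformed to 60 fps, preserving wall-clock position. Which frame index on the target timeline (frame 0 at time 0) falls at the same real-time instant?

Source frame index: (0×3600 + 30×60 + 56) × 30 + 28 = 55708.
Real time: 55708 / (30) = 27854/15 s.
Target frame: (27854/15) × (60) = 111416.

frame 111416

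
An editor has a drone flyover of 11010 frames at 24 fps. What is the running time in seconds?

458.75 seconds

Running time = 11010 / (24) = 458.75 s.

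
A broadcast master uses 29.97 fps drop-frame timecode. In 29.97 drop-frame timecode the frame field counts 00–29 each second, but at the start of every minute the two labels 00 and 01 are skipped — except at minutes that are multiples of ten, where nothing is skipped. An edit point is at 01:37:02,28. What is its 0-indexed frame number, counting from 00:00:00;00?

174512

As if non-drop at 30 labels/s: (1 × 3600 + 37 × 60 + 2) × 30 + 28 = 174688.
Minute boundaries passed: 97; those not divisible by 10: 97 − 9 = 88; dropped labels = 2 × 88 = 176.
Actual frame index = 174688 − 176 = 174512.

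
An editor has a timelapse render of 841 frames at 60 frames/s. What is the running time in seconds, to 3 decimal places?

Running time = 841 × 1/60 = 841/60 s ≈ 14.017 s.

14.017 seconds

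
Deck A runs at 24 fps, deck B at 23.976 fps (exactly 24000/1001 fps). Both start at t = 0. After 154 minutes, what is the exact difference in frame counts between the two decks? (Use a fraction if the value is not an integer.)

154 min = 9240 s.
A emits 24 × 9240 = 221760 frames; B emits 24000/1001 × 9240 = 2880000/13.
Difference = 2880/13 frames (≈ 221.5385); B is behind A.

2880/13 frames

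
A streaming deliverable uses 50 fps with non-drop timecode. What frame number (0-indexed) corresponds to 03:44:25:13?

Total seconds to the label: (3 × 3600 + 44 × 60 + 25) = 13465.
Frame index = 13465 × 50 + 13 = 673263.

673263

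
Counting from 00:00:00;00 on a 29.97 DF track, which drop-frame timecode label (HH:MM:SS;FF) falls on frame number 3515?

Each 10-minute DF block holds 10 × 60 × 30 − 9 × 2 = 17982 frames. 3515 ÷ 17982 → 0 full blocks, remainder 3515.
Within the partial block the first minute is 1800 frames and each further minute 1798, so 1 further minute boundary passed. Total skipped labels = 18 × 0 + 2 × 1 = 2.
Non-drop label index = 3515 + 2 = 3517; at 30 labels/s that is 00:01:57:07, i.e. DF 00:01:57;07.

00:01:57;07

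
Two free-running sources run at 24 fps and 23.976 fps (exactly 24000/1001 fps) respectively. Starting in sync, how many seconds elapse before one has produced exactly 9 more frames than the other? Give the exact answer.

The gap grows by |24000/1001 − 24| = 24/1001 frames per second.
Time for a 9-frame gap: 9 ÷ (24/1001) = 375.375 s.

375.375 seconds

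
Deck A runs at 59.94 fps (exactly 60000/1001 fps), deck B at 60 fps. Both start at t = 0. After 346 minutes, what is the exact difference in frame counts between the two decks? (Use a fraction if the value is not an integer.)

1245600/1001 frames

346 min = 20760 s.
A emits 60000/1001 × 20760 = 1245600000/1001 frames; B emits 60 × 20760 = 1245600.
Difference = 1245600/1001 frames (≈ 1244.3556); B is ahead of A.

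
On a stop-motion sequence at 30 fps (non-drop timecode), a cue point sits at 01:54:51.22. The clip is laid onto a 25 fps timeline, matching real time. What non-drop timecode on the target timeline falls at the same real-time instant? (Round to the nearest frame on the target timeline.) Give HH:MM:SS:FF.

Source frame index: (1×3600 + 54×60 + 51) × 30 + 22 = 206752.
Real time: 206752 / (30) = 103376/15 s.
Target frame: (103376/15) × (25) = 516880/3 ≈ 172293.333 → 172293.
At 25 labels/s: frame 172293 → 01:54:51:18.

01:54:51:18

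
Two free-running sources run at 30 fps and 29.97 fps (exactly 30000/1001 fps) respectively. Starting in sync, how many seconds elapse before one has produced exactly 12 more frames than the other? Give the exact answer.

400.4 seconds

The gap grows by |30000/1001 − 30| = 30/1001 frames per second.
Time for a 12-frame gap: 12 ÷ (30/1001) = 400.4 s.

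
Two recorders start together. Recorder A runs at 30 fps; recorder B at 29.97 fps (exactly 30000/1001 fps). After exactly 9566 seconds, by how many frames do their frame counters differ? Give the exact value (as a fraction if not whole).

286980/1001 frames

A emits 30 × 9566 = 286980 frames; B emits 30000/1001 × 9566 = 286980000/1001.
Difference = 286980/1001 frames (≈ 286.6933); B is behind A.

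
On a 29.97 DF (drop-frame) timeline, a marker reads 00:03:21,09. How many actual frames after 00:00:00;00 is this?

6033

Complete 10-minute blocks: 0, each 17982 frames → 0.
Remaining 3 whole minutes in the current block: 1800 + 2 × 1798 = 5396 frames.
Within the current minute: 21 × 30 + 9 − 2 = 637 (labels ;00/;01 skipped at this minute). Total = 0 + 5396 + 637 = 6033.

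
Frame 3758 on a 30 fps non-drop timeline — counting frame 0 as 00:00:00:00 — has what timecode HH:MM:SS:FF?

00:02:05:08

3758 ÷ 30 = 125 full seconds, remainder 8 frames.
125 s = 0 h 2 min 5 s.
Timecode: 00:02:05:08.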